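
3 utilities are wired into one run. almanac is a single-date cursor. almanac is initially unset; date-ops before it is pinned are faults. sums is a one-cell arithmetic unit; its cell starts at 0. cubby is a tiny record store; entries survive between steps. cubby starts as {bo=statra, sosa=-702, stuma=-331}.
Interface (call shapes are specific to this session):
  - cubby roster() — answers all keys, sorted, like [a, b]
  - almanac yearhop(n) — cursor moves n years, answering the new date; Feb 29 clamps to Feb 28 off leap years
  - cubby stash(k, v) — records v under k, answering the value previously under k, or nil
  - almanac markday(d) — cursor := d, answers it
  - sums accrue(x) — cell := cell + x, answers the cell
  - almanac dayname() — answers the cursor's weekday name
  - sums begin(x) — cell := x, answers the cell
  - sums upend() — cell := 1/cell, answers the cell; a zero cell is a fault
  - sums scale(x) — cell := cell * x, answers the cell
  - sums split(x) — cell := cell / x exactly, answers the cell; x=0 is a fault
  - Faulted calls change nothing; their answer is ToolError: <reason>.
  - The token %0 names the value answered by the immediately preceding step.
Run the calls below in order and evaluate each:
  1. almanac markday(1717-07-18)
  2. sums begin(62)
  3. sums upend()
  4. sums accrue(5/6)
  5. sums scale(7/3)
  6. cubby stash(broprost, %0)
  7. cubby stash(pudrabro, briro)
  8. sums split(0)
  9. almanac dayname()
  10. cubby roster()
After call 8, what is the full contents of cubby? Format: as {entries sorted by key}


Answer: {bo=statra, broprost=553/279, pudrabro=briro, sosa=-702, stuma=-331}

Derivation:
> almanac markday d: 1717-07-18
:: 1717-07-18
> sums begin x: 62
:: 62
> sums upend
:: 1/62
> sums accrue x: 5/6
:: 79/93
> sums scale x: 7/3
:: 553/279
> cubby stash k: broprost v: %0
:: nil
> cubby stash k: pudrabro v: briro
:: nil
> sums split x: 0
:: ToolError: division by zero
> almanac dayname
:: Sunday
> cubby roster
:: [bo, broprost, pudrabro, sosa, stuma]


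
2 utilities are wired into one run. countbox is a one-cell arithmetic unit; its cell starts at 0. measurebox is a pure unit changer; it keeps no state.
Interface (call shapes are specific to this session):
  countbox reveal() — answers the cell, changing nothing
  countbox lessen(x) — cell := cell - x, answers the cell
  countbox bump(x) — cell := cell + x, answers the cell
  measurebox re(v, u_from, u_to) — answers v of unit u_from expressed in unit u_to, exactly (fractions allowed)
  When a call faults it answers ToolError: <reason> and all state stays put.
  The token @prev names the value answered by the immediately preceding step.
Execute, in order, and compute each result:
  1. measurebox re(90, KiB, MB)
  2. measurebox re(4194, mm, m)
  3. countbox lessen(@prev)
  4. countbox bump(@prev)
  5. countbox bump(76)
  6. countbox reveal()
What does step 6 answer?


Do: measurebox re[v: 90; u_from: KiB; u_to: MB]
See: 288/3125
Do: measurebox re[v: 4194; u_from: mm; u_to: m]
See: 2097/500
Do: countbox lessen[x: @prev]
See: -2097/500
Do: countbox bump[x: @prev]
See: -2097/250
Do: countbox bump[x: 76]
See: 16903/250
Do: countbox reveal[]
See: 16903/250

Answer: 16903/250


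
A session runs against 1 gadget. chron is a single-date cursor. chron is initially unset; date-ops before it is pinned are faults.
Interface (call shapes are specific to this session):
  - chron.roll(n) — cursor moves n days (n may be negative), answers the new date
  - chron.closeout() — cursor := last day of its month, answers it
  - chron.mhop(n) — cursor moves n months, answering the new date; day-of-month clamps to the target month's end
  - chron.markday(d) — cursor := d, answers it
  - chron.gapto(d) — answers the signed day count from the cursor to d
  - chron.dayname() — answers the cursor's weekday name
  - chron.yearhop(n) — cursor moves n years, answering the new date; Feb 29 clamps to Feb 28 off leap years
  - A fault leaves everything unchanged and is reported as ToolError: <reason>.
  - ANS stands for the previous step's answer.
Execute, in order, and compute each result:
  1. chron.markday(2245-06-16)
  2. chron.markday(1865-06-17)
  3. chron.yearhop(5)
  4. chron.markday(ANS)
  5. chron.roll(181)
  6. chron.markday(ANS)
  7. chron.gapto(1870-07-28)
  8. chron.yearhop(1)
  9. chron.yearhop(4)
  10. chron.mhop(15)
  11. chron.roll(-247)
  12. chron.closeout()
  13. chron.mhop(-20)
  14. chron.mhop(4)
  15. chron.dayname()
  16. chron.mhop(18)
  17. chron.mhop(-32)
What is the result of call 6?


Answer: 1870-12-15

Derivation:
==> chron.markday(2245-06-16)
<== 2245-06-16
==> chron.markday(1865-06-17)
<== 1865-06-17
==> chron.yearhop(5)
<== 1870-06-17
==> chron.markday(ANS)
<== 1870-06-17
==> chron.roll(181)
<== 1870-12-15
==> chron.markday(ANS)
<== 1870-12-15
==> chron.gapto(1870-07-28)
<== -140
==> chron.yearhop(1)
<== 1871-12-15
==> chron.yearhop(4)
<== 1875-12-15
==> chron.mhop(15)
<== 1877-03-15
==> chron.roll(-247)
<== 1876-07-11
==> chron.closeout()
<== 1876-07-31
==> chron.mhop(-20)
<== 1874-11-30
==> chron.mhop(4)
<== 1875-03-30
==> chron.dayname()
<== Tuesday
==> chron.mhop(18)
<== 1876-09-30
==> chron.mhop(-32)
<== 1874-01-30


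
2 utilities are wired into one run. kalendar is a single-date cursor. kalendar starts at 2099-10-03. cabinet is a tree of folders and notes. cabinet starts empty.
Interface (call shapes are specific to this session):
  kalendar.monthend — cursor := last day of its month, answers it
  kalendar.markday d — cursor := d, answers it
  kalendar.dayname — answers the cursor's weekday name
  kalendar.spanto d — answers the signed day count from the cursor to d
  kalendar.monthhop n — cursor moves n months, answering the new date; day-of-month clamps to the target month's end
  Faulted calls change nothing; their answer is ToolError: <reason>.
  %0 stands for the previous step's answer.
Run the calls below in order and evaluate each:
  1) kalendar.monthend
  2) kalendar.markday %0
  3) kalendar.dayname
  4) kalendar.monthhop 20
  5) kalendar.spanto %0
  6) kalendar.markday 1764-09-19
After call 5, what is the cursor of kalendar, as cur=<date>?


-> kalendar.monthend()
<- 2099-10-31
-> kalendar.markday(%0)
<- 2099-10-31
-> kalendar.dayname()
<- Saturday
-> kalendar.monthhop(20)
<- 2101-06-30
-> kalendar.spanto(%0)
<- 0
-> kalendar.markday(1764-09-19)
<- 1764-09-19

Answer: cur=2101-06-30


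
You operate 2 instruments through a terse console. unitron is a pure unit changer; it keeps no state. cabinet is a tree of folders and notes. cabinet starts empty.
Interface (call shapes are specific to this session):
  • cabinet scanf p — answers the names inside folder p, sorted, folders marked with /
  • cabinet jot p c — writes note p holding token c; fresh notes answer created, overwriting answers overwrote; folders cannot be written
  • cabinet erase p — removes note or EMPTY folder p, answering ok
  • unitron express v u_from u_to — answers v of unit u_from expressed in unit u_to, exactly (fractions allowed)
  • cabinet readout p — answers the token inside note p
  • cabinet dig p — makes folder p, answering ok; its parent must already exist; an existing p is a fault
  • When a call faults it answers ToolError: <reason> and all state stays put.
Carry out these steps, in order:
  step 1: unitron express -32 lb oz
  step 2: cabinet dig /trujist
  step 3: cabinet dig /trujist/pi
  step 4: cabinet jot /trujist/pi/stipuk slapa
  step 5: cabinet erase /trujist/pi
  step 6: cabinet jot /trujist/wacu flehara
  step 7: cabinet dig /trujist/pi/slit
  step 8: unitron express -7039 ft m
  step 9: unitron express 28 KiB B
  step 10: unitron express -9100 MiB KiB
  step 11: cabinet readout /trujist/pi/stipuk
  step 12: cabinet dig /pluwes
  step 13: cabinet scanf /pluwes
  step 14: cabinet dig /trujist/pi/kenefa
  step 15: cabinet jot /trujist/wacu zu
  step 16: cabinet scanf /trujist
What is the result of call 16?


Answer: [pi/, wacu]

Derivation:
I call unitron express using v→-32, u_from→lb, u_to→oz, — result: -512.
Using cabinet dig using p→/trujist, yielding ok.
I try cabinet dig using p→/trujist/pi, yielding ok.
I use cabinet jot using p→/trujist/pi/stipuk, c→slapa, and see created.
I use cabinet erase using p→/trujist/pi, which returns ToolError: not empty.
Then cabinet jot using p→/trujist/wacu, c→flehara, → created.
I use cabinet dig using p→/trujist/pi/slit, → ok.
Next I call unitron express using v→-7039, u_from→ft, u_to→m, and observe -2681859/1250.
I try unitron express using v→28, u_from→KiB, u_to→B, yielding 28672.
I invoke unitron express using v→-9100, u_from→MiB, u_to→KiB, and observe -9318400.
Next I call cabinet readout using p→/trujist/pi/stipuk, yielding slapa.
I call cabinet dig using p→/pluwes, → ok.
I try cabinet scanf using p→/pluwes, → [].
Now I run cabinet dig using p→/trujist/pi/kenefa, and see ok.
I invoke cabinet jot using p→/trujist/wacu, c→zu, giving overwrote.
Then cabinet scanf using p→/trujist, → [pi/, wacu].


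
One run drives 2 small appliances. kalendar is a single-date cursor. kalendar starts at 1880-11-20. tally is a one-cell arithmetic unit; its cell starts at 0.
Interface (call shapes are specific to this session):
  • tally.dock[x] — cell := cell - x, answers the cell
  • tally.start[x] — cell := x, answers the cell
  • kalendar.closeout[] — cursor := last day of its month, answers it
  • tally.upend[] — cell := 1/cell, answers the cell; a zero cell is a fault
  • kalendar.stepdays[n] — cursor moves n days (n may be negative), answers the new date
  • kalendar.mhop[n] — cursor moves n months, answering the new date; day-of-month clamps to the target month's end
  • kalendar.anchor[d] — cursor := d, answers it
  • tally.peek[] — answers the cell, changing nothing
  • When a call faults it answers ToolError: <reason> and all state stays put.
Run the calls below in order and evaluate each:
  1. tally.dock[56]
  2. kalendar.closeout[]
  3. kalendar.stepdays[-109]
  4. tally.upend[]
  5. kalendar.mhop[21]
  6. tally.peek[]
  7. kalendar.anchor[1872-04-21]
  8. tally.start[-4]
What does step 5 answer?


Answer: 1882-05-13

Derivation:
-> tally.dock(x=56)
<- -56
-> kalendar.closeout()
<- 1880-11-30
-> kalendar.stepdays(n=-109)
<- 1880-08-13
-> tally.upend()
<- -1/56
-> kalendar.mhop(n=21)
<- 1882-05-13
-> tally.peek()
<- -1/56
-> kalendar.anchor(d=1872-04-21)
<- 1872-04-21
-> tally.start(x=-4)
<- -4


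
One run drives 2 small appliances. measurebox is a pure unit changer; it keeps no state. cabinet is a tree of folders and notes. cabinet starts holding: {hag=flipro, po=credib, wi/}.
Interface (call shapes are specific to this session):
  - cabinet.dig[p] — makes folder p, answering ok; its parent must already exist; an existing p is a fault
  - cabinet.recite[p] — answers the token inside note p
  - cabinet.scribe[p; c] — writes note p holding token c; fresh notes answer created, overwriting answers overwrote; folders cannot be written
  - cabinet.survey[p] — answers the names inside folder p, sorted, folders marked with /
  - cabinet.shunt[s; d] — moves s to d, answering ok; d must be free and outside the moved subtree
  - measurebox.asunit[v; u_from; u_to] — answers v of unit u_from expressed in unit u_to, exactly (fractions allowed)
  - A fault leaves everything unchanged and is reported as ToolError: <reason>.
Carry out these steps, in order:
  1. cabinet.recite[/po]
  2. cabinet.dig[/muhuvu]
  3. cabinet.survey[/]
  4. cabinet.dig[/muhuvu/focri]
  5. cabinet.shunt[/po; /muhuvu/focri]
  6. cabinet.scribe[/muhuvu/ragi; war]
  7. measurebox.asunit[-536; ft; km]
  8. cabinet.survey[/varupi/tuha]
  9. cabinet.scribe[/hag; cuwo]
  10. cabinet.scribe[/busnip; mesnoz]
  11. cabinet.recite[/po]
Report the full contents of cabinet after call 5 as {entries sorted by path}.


I run cabinet.recite with p=/po, giving credib.
Invoking cabinet.dig with p=/muhuvu, which returns ok.
Next I call cabinet.survey with p=/, → [hag, muhuvu/, po, wi/].
I use cabinet.dig with p=/muhuvu/focri, → ok.
Next I call cabinet.shunt with s=/po, d=/muhuvu/focri: ToolError: exists.
Next I call cabinet.scribe with p=/muhuvu/ragi, c=war, and see created.
I try measurebox.asunit with v=-536, u_from=ft, u_to=km, and observe -25527/156250.
Calling cabinet.survey with p=/varupi/tuha, and see ToolError: not found.
Calling cabinet.scribe with p=/hag, c=cuwo, and observe overwrote.
Calling cabinet.scribe with p=/busnip, c=mesnoz, yielding created.
Invoking cabinet.recite with p=/po, yielding credib.

Answer: {hag=flipro, muhuvu/, muhuvu/focri/, po=credib, wi/}


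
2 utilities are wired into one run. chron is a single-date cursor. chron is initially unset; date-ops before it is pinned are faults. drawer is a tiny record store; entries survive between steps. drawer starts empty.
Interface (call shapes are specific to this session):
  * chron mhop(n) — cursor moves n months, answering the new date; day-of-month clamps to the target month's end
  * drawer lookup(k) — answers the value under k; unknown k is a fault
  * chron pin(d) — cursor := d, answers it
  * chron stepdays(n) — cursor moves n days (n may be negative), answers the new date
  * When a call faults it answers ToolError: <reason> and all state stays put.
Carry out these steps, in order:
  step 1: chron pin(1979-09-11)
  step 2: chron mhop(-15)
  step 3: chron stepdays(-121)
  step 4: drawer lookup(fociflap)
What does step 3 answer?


>>> chron pin d=1979-09-11
= 1979-09-11
>>> chron mhop n=-15
= 1978-06-11
>>> chron stepdays n=-121
= 1978-02-10
>>> drawer lookup k=fociflap
= ToolError: no such key fociflap

Answer: 1978-02-10


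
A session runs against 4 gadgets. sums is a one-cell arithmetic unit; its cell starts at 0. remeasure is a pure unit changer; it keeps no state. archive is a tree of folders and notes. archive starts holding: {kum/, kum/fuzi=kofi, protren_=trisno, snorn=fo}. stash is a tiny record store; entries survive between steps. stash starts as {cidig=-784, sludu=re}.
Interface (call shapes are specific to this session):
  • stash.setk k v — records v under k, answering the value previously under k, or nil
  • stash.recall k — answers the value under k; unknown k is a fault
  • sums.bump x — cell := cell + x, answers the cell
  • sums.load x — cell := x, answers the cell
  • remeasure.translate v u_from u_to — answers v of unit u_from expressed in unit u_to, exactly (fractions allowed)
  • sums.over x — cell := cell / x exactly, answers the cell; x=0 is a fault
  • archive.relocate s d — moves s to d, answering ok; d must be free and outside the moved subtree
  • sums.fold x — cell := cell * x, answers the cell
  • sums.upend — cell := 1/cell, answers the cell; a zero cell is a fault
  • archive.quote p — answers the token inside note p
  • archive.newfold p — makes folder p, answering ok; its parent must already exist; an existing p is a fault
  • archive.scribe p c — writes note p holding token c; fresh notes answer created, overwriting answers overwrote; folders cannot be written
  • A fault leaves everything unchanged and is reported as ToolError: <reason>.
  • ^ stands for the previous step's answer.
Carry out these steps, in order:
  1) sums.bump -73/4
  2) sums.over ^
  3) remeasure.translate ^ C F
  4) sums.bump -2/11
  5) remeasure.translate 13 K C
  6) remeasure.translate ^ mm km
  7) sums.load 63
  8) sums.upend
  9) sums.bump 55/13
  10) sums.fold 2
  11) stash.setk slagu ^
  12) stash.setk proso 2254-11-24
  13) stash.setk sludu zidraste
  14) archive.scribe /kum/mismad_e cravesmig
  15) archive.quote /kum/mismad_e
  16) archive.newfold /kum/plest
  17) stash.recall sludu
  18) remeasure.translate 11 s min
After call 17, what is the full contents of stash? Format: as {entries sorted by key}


I use bump with x=-73/4, which returns -73/4.
I use over with x=^, which returns 1.
Invoking translate with v=^, u_from=C, u_to=F, and see 169/5.
I try bump with x=-2/11, → 9/11.
Then translate with v=13, u_from=K, u_to=C, → -5203/20.
I use translate with v=^, u_from=mm, u_to=km, and get -5203/20000000.
Then load with x=63, — result: 63.
I call upend(), — result: 1/63.
Next I call bump with x=55/13, and see 3478/819.
Calling fold with x=2, — result: 6956/819.
Then setk with k=slagu, v=^: nil.
Calling setk with k=proso, v=2254-11-24, and get nil.
Next I call setk with k=sludu, v=zidraste, and observe re.
Calling scribe with p=/kum/mismad_e, c=cravesmig: created.
I call quote with p=/kum/mismad_e: cravesmig.
I use newfold with p=/kum/plest, and see ok.
I try recall with k=sludu, giving zidraste.
I run translate with v=11, u_from=s, u_to=min: 11/60.

Answer: {cidig=-784, proso=2254-11-24, slagu=6956/819, sludu=zidraste}


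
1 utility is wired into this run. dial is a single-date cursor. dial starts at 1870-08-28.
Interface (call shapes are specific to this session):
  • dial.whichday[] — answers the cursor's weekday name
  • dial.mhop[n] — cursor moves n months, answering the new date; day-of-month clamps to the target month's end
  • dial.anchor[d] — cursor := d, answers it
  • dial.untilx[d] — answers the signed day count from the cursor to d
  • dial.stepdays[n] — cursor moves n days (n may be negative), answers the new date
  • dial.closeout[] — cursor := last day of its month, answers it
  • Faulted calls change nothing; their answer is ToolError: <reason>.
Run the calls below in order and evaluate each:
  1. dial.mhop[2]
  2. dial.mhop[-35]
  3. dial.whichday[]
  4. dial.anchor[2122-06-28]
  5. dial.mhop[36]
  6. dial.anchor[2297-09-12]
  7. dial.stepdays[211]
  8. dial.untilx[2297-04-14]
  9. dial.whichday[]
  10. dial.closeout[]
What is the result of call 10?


>> mhop(2)
<< 1870-10-28
>> mhop(-35)
<< 1867-11-28
>> whichday()
<< Thursday
>> anchor(2122-06-28)
<< 2122-06-28
>> mhop(36)
<< 2125-06-28
>> anchor(2297-09-12)
<< 2297-09-12
>> stepdays(211)
<< 2298-04-11
>> untilx(2297-04-14)
<< -362
>> whichday()
<< Monday
>> closeout()
<< 2298-04-30

Answer: 2298-04-30


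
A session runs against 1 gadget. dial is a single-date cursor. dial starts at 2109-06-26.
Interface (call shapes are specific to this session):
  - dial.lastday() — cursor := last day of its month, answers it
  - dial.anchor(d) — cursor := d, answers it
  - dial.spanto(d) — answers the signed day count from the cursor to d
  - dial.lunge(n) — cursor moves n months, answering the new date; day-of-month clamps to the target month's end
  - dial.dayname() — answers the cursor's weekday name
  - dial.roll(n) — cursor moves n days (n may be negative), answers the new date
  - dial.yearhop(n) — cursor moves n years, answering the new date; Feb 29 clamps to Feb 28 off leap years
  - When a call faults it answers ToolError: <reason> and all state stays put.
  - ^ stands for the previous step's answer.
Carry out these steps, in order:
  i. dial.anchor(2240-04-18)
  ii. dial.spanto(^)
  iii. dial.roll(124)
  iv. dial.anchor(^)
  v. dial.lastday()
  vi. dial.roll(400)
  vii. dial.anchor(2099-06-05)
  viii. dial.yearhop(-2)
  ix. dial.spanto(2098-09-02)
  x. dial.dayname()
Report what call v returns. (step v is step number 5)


Answer: 2240-08-31

Derivation:
I invoke dial.anchor on d: 2240-04-18, and get 2240-04-18.
I run dial.spanto on d: ^, — result: 0.
I try dial.roll on n: 124, — result: 2240-08-20.
Invoking dial.anchor on d: ^, which returns 2240-08-20.
Calling dial.lastday(), giving 2240-08-31.
I run dial.roll on n: 400, and see 2241-10-05.
I use dial.anchor on d: 2099-06-05, and get 2099-06-05.
Invoking dial.yearhop on n: -2, — result: 2097-06-05.
I use dial.spanto on d: 2098-09-02, and get 454.
I try dial.dayname(), giving Wednesday.


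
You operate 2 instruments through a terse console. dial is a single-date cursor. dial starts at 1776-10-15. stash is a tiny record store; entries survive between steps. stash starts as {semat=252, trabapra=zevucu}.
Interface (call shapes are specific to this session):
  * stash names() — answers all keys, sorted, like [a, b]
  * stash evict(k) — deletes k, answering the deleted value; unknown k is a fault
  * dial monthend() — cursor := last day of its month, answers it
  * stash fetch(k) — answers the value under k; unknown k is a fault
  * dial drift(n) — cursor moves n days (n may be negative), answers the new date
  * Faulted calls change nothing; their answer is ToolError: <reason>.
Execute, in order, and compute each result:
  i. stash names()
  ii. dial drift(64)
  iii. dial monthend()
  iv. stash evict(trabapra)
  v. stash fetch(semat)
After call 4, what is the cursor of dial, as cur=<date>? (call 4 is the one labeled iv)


> stash names
[out] [semat, trabapra]
> dial drift n: 64
[out] 1776-12-18
> dial monthend
[out] 1776-12-31
> stash evict k: trabapra
[out] zevucu
> stash fetch k: semat
[out] 252

Answer: cur=1776-12-31


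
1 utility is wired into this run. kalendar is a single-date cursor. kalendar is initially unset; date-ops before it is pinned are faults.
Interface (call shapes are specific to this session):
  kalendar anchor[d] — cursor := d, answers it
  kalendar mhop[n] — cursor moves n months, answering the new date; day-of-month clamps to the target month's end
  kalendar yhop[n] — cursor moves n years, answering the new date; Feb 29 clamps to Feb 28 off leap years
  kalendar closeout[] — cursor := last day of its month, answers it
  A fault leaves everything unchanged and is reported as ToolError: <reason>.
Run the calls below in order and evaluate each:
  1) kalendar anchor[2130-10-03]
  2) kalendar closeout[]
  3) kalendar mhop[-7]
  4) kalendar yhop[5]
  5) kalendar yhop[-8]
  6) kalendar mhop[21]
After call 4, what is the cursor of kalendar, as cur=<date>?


Answer: cur=2135-03-31

Derivation:
% kalendar anchor d: 2130-10-03
[out] 2130-10-03
% kalendar closeout
[out] 2130-10-31
% kalendar mhop n: -7
[out] 2130-03-31
% kalendar yhop n: 5
[out] 2135-03-31
% kalendar yhop n: -8
[out] 2127-03-31
% kalendar mhop n: 21
[out] 2128-12-31


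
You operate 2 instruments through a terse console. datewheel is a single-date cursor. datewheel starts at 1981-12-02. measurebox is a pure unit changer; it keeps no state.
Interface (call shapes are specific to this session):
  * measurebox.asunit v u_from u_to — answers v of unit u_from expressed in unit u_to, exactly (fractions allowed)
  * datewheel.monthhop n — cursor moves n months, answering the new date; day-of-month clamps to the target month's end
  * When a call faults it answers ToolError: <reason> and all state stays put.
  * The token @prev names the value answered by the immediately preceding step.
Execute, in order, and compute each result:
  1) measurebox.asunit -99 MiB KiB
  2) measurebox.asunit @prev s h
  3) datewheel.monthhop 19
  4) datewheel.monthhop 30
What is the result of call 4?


Answer: 1986-01-02

Derivation:
==> measurebox.asunit(-99, MiB, KiB)
<== -101376
==> measurebox.asunit(@prev, s, h)
<== -704/25
==> datewheel.monthhop(19)
<== 1983-07-02
==> datewheel.monthhop(30)
<== 1986-01-02


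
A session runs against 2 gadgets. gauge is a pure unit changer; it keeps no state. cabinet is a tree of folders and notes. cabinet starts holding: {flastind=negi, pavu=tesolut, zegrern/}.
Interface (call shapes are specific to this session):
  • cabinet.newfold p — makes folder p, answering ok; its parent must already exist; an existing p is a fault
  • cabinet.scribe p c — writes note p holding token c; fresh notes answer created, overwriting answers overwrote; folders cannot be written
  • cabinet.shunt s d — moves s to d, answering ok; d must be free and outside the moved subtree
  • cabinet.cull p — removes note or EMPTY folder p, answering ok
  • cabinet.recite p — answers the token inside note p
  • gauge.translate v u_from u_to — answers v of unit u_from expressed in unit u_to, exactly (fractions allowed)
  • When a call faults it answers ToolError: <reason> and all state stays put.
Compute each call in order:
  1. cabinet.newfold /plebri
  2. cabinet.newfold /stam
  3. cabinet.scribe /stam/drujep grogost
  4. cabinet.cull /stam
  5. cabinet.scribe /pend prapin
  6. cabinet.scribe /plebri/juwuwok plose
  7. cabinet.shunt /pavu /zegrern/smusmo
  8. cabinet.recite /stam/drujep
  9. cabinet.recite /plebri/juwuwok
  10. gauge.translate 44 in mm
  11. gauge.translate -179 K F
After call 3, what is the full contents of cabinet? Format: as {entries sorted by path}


CALL newfold[p='/plebri']
RET  ok
CALL newfold[p='/stam']
RET  ok
CALL scribe[p='/stam/drujep'; c='grogost']
RET  created
CALL cull[p='/stam']
RET  ToolError: not empty
CALL scribe[p='/pend'; c='prapin']
RET  created
CALL scribe[p='/plebri/juwuwok'; c='plose']
RET  created
CALL shunt[s='/pavu'; d='/zegrern/smusmo']
RET  ok
CALL recite[p='/stam/drujep']
RET  grogost
CALL recite[p='/plebri/juwuwok']
RET  plose
CALL translate[v='44'; u_from='in'; u_to='mm']
RET  5588/5
CALL translate[v='-179'; u_from='K'; u_to='F']
RET  -78187/100

Answer: {flastind=negi, pavu=tesolut, plebri/, stam/, stam/drujep=grogost, zegrern/}


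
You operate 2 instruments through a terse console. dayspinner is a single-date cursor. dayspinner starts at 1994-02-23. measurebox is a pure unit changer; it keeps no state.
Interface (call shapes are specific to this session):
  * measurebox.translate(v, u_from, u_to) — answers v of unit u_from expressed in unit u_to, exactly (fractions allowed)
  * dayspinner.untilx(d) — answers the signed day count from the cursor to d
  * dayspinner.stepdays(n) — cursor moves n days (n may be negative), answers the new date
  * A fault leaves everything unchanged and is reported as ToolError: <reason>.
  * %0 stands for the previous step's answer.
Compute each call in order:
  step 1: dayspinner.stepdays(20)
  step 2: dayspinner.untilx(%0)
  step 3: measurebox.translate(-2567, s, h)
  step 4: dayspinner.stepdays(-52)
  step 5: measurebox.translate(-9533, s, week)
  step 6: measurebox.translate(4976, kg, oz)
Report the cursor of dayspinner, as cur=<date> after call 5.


Answer: cur=1994-01-22

Derivation:
·→ dayspinner.stepdays(n='20')
·← 1994-03-15
·→ dayspinner.untilx(d='%0')
·← 0
·→ measurebox.translate(v='-2567', u_from='s', u_to='h')
·← -2567/3600
·→ dayspinner.stepdays(n='-52')
·← 1994-01-22
·→ measurebox.translate(v='-9533', u_from='s', u_to='week')
·← -9533/604800
·→ measurebox.translate(v='4976', u_from='kg', u_to='oz')
·← 7961600000000/45359237


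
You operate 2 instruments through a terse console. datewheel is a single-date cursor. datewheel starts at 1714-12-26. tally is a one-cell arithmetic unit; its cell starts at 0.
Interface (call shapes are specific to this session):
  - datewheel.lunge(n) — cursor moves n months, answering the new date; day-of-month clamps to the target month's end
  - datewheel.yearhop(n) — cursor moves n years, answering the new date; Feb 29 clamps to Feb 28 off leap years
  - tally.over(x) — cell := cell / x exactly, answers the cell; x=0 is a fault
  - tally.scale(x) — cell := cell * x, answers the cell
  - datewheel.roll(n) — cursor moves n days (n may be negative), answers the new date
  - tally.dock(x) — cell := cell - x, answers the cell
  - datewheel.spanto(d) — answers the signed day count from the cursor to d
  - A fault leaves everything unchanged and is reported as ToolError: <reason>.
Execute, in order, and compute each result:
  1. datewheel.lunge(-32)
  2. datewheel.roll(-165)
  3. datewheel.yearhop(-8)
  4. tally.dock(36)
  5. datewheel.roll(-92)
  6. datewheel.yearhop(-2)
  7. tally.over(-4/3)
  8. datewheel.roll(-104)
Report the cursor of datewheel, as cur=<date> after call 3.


Answer: cur=1703-11-13

Derivation:
> datewheel.lunge n=-32
  1712-04-26
> datewheel.roll n=-165
  1711-11-13
> datewheel.yearhop n=-8
  1703-11-13
> tally.dock x=36
  -36
> datewheel.roll n=-92
  1703-08-13
> datewheel.yearhop n=-2
  1701-08-13
> tally.over x=-4/3
  27
> datewheel.roll n=-104
  1701-05-01


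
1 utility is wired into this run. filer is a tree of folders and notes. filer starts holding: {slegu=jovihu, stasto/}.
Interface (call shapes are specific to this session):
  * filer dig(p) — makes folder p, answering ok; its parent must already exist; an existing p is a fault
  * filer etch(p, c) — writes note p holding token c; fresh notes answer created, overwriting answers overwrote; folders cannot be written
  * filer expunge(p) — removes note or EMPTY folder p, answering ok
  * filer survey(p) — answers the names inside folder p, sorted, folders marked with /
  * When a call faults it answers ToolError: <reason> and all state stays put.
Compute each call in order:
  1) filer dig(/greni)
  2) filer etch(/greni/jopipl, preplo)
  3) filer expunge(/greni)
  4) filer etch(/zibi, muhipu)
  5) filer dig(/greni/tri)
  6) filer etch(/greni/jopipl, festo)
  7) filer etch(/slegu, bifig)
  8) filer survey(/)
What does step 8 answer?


Answer: [greni/, slegu, stasto/, zibi]

Derivation:
→ filer dig(/greni)
← ok
→ filer etch(/greni/jopipl, preplo)
← created
→ filer expunge(/greni)
← ToolError: not empty
→ filer etch(/zibi, muhipu)
← created
→ filer dig(/greni/tri)
← ok
→ filer etch(/greni/jopipl, festo)
← overwrote
→ filer etch(/slegu, bifig)
← overwrote
→ filer survey(/)
← [greni/, slegu, stasto/, zibi]


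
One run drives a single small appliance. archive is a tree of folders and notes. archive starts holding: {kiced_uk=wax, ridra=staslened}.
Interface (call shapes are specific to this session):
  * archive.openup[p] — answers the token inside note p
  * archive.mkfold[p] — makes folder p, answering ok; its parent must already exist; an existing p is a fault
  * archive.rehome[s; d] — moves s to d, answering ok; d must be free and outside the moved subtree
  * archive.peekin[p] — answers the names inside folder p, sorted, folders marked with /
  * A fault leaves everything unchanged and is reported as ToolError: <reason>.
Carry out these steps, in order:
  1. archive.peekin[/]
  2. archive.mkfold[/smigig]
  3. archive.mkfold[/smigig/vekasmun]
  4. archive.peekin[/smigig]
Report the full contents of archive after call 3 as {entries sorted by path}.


Do: archive.peekin[/]
See: [kiced_uk, ridra]
Do: archive.mkfold[/smigig]
See: ok
Do: archive.mkfold[/smigig/vekasmun]
See: ok
Do: archive.peekin[/smigig]
See: [vekasmun/]

Answer: {kiced_uk=wax, ridra=staslened, smigig/, smigig/vekasmun/}


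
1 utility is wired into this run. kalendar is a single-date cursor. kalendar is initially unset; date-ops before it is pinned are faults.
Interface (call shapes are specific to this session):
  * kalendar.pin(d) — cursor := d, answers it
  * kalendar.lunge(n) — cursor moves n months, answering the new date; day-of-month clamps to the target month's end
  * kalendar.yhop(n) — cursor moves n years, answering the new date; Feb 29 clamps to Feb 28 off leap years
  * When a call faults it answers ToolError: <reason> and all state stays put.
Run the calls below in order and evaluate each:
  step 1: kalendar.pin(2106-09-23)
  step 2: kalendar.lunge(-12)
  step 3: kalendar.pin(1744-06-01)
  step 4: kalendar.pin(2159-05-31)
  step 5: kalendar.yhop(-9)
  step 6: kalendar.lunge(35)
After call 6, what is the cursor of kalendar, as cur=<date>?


>> pin(d: 2106-09-23)
<< 2106-09-23
>> lunge(n: -12)
<< 2105-09-23
>> pin(d: 1744-06-01)
<< 1744-06-01
>> pin(d: 2159-05-31)
<< 2159-05-31
>> yhop(n: -9)
<< 2150-05-31
>> lunge(n: 35)
<< 2153-04-30

Answer: cur=2153-04-30


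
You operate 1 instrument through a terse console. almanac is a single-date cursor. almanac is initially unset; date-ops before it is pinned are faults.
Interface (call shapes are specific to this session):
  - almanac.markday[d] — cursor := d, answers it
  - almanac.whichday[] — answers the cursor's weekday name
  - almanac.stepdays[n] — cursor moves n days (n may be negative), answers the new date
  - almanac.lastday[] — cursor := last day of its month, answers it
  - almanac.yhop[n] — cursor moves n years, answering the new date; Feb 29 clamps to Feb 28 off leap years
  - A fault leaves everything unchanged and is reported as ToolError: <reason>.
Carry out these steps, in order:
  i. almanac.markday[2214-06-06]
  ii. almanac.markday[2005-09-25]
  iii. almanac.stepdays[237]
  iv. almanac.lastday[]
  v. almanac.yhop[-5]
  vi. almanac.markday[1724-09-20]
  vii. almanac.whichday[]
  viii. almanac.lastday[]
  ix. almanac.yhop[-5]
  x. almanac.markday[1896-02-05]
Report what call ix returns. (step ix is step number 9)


==> almanac.markday(d='2214-06-06')
<== 2214-06-06
==> almanac.markday(d='2005-09-25')
<== 2005-09-25
==> almanac.stepdays(n='237')
<== 2006-05-20
==> almanac.lastday()
<== 2006-05-31
==> almanac.yhop(n='-5')
<== 2001-05-31
==> almanac.markday(d='1724-09-20')
<== 1724-09-20
==> almanac.whichday()
<== Wednesday
==> almanac.lastday()
<== 1724-09-30
==> almanac.yhop(n='-5')
<== 1719-09-30
==> almanac.markday(d='1896-02-05')
<== 1896-02-05

Answer: 1719-09-30


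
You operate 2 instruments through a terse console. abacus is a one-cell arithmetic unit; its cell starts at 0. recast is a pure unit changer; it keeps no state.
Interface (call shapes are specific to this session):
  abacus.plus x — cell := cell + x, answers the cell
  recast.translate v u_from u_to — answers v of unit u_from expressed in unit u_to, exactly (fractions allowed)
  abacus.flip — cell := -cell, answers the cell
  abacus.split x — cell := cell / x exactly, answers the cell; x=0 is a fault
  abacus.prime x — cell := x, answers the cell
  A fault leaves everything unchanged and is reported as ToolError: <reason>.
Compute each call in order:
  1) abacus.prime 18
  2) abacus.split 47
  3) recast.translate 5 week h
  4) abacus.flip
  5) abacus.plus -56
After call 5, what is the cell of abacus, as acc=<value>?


Answer: acc=-2650/47

Derivation:
Now I run abacus.prime using x='18', and see 18.
Then abacus.split using x='47', yielding 18/47.
I invoke recast.translate using v='5', u_from='week', u_to='h', and observe 840.
I try abacus.flip, yielding -18/47.
Now I run abacus.plus using x='-56', yielding -2650/47.


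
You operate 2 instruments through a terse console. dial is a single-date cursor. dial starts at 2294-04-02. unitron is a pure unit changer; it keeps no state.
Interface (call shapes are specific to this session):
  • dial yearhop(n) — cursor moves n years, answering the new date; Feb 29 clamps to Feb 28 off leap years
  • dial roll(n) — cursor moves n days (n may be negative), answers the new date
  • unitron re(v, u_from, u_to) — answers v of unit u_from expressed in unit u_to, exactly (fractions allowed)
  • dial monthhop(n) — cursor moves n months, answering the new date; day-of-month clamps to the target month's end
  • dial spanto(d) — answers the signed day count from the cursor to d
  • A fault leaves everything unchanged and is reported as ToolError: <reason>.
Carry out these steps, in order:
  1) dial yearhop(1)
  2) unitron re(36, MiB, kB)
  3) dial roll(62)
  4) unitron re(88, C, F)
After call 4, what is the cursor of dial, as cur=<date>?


Answer: cur=2295-06-03

Derivation:
I run dial yearhop(n: 1), → 2295-04-02.
I use unitron re(v: 36, u_from: MiB, u_to: kB), giving 4718592/125.
Calling dial roll(n: 62), giving 2295-06-03.
Using unitron re(v: 88, u_from: C, u_to: F), → 952/5.


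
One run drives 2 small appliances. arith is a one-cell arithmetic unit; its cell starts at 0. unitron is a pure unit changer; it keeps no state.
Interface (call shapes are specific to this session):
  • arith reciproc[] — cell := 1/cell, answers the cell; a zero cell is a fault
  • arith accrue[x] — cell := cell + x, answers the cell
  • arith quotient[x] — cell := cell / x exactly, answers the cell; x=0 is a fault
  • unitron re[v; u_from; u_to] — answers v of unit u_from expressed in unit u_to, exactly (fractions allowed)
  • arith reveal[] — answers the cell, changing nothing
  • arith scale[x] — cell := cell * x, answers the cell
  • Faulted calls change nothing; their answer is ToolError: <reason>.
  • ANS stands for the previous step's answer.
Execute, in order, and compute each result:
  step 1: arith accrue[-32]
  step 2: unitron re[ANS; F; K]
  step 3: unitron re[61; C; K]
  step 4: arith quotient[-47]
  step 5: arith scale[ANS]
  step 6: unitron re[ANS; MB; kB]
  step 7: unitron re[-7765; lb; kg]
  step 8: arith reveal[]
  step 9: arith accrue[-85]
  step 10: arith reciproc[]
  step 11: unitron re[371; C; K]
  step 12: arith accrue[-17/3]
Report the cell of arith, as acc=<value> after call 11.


→ arith accrue(x=-32)
← -32
→ unitron re(v=ANS, u_from=F, u_to=K)
← 42767/180
→ unitron re(v=61, u_from=C, u_to=K)
← 6683/20
→ arith quotient(x=-47)
← 32/47
→ arith scale(x=ANS)
← 1024/2209
→ unitron re(v=ANS, u_from=MB, u_to=kB)
← 1024000/2209
→ unitron re(v=-7765, u_from=lb, u_to=kg)
← -70442895061/20000000
→ arith reveal()
← 1024/2209
→ arith accrue(x=-85)
← -186741/2209
→ arith reciproc()
← -2209/186741
→ unitron re(v=371, u_from=C, u_to=K)
← 12883/20
→ arith accrue(x=-17/3)
← -1060408/186741

Answer: acc=-2209/186741


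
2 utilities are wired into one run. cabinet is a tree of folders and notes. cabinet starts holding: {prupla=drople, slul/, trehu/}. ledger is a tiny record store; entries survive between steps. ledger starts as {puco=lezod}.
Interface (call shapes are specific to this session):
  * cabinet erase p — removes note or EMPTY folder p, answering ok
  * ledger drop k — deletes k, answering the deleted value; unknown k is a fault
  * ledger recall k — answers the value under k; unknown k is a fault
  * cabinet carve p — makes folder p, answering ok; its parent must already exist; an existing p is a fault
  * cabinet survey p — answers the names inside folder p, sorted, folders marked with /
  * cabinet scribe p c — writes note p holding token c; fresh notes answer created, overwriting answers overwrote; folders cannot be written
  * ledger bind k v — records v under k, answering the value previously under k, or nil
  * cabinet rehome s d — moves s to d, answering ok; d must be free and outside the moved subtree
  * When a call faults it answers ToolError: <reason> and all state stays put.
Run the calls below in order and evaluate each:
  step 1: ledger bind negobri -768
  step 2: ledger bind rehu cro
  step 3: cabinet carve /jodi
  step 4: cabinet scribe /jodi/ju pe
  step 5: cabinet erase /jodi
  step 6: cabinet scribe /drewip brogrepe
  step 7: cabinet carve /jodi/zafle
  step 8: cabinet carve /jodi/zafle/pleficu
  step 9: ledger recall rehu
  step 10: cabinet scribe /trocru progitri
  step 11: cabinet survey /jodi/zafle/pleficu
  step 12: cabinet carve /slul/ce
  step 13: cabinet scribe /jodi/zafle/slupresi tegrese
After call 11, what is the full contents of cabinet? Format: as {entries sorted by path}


Answer: {drewip=brogrepe, jodi/, jodi/ju=pe, jodi/zafle/, jodi/zafle/pleficu/, prupla=drople, slul/, trehu/, trocru=progitri}

Derivation:
>> ledger bind(k=negobri, v=-768)
<< nil
>> ledger bind(k=rehu, v=cro)
<< nil
>> cabinet carve(p=/jodi)
<< ok
>> cabinet scribe(p=/jodi/ju, c=pe)
<< created
>> cabinet erase(p=/jodi)
<< ToolError: not empty
>> cabinet scribe(p=/drewip, c=brogrepe)
<< created
>> cabinet carve(p=/jodi/zafle)
<< ok
>> cabinet carve(p=/jodi/zafle/pleficu)
<< ok
>> ledger recall(k=rehu)
<< cro
>> cabinet scribe(p=/trocru, c=progitri)
<< created
>> cabinet survey(p=/jodi/zafle/pleficu)
<< []
>> cabinet carve(p=/slul/ce)
<< ok
>> cabinet scribe(p=/jodi/zafle/slupresi, c=tegrese)
<< created


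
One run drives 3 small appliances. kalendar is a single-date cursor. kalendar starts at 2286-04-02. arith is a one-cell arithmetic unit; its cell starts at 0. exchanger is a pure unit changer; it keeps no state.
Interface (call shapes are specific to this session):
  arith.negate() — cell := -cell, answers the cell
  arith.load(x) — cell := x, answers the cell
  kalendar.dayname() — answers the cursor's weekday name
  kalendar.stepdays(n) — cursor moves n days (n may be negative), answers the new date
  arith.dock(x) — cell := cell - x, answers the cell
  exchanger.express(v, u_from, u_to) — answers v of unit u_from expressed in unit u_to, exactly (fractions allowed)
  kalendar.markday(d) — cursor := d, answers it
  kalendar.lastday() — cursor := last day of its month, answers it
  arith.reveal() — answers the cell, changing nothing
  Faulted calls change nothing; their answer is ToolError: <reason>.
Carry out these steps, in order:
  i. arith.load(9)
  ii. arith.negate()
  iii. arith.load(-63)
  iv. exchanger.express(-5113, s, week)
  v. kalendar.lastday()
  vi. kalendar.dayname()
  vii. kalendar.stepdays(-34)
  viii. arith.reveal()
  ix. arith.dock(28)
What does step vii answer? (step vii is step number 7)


Answer: 2286-03-27

Derivation:
CALL load[x→9]
RET  9
CALL negate[]
RET  -9
CALL load[x→-63]
RET  -63
CALL express[v→-5113; u_from→s; u_to→week]
RET  -5113/604800
CALL lastday[]
RET  2286-04-30
CALL dayname[]
RET  Friday
CALL stepdays[n→-34]
RET  2286-03-27
CALL reveal[]
RET  -63
CALL dock[x→28]
RET  -91
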